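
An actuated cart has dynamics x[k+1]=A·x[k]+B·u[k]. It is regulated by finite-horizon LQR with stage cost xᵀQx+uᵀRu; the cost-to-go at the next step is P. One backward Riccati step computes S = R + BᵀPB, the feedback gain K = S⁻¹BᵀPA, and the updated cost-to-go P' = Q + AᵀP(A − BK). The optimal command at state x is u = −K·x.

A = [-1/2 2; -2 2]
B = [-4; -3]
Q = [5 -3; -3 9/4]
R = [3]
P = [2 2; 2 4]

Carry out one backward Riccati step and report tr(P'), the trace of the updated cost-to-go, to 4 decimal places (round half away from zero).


10.3298

BᵀP = [-14.0000 -20.0000]
S = R + BᵀPB = [3] + [116.0000] = [119.0000]
BᵀPA = [47.0000 -68.0000]
K = S⁻¹·BᵀPA = [0.3950 -0.5714]
A−BK = [1.0798 -0.2857; -0.8151 0.2857]
AᵀP(A−BK) = [1.9370 -1.1429; -1.1429 1.1429]
P' = Q + AᵀP(A−BK) = [6.9370 -4.1429; -4.1429 3.3929]
tr(P') = 10.3298


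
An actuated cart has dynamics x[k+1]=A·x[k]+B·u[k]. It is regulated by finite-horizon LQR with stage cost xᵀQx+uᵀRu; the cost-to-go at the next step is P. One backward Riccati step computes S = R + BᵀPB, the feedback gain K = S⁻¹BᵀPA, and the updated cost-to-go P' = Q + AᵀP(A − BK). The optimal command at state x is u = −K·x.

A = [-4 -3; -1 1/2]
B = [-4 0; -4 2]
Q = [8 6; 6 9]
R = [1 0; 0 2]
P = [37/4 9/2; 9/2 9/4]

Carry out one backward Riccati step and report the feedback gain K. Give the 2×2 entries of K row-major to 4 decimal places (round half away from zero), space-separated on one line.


BᵀP = [-55.0000 -27.0000; 9.0000 4.5000]
S = R + BᵀPB = [1 0; 0 2] + [328.0000 -54.0000; -54.0000 9.0000] = [329.0000 -54.0000; -54.0000 11.0000]
BᵀPA = [247.0000 151.5000; -40.5000 -24.7500]
K = S⁻¹·BᵀPA = [0.7539 0.4694; 0.0192 0.0544]
A−BK = [-0.9844 -1.1223; 1.9772 2.2688]
AᵀP(A−BK) = [0.8115 0.6326; 0.6326 0.5425]
P' = Q + AᵀP(A−BK) = [8.8115 6.6326; 6.6326 9.5425]
tr(P') = 18.3540

0.7539 0.4694 0.0192 0.0544


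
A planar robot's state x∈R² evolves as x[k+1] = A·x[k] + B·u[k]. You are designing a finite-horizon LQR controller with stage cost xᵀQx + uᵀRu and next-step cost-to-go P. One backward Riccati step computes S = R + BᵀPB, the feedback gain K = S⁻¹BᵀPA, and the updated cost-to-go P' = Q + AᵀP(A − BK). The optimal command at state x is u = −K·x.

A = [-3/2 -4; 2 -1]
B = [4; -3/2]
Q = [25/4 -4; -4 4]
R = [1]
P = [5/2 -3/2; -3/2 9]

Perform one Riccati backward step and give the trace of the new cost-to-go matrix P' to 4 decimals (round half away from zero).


45.3559

BᵀP = [12.2500 -19.5000]
S = R + BᵀPB = [1] + [78.2500] = [79.2500]
BᵀPA = [-57.3750 -29.5000]
K = S⁻¹·BᵀPA = [-0.7240 -0.3722]
A−BK = [1.3959 -2.5110; 0.9140 -1.5584]
AᵀP(A−BK) = [9.0869 -14.6073; -14.6073 26.0189]
P' = Q + AᵀP(A−BK) = [15.3369 -18.6073; -18.6073 30.0189]
tr(P') = 45.3559


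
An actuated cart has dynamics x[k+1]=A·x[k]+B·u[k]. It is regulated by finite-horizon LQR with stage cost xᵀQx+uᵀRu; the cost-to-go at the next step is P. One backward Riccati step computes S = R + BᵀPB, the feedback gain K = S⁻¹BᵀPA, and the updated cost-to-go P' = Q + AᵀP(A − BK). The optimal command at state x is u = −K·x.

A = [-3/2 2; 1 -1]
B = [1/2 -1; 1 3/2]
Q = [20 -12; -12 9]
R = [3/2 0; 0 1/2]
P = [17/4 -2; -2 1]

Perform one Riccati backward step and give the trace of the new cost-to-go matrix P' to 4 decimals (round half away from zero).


BᵀP = [0.1250 0.0000; -7.2500 3.5000]
S = R + BᵀPB = [3/2 0; 0 1/2] + [0.0625 -0.1250; -0.1250 12.5000] = [1.5625 -0.1250; -0.1250 13.0000]
BᵀPA = [-0.1875 0.2500; 14.3750 -18.0000]
K = S⁻¹·BᵀPA = [-0.0316 0.0493; 1.1055 -1.3841]
A−BK = [-0.3788 0.5912; -0.6266 1.0269]
AᵀP(A−BK) = [0.6655 -0.8437; -0.8437 1.0731]
P' = Q + AᵀP(A−BK) = [20.6655 -12.8437; -12.8437 10.0731]
tr(P') = 30.7386

30.7386


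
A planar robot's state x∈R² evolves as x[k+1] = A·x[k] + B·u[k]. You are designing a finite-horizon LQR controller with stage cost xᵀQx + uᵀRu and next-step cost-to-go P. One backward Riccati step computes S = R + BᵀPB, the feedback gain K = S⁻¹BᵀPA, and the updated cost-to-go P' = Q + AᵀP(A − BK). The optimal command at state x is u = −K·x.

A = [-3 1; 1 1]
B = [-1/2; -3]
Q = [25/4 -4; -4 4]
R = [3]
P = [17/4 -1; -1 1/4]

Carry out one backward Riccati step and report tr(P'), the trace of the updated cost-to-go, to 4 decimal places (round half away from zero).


54.6368

BᵀP = [0.8750 -0.2500]
S = R + BᵀPB = [3] + [0.3125] = [3.3125]
BᵀPA = [-2.8750 0.6250]
K = S⁻¹·BᵀPA = [-0.8679 0.1887]
A−BK = [-3.4340 1.0943; -1.6038 1.5660]
AᵀP(A−BK) = [42.0047 -9.9575; -9.9575 2.3821]
P' = Q + AᵀP(A−BK) = [48.2547 -13.9575; -13.9575 6.3821]
tr(P') = 54.6368


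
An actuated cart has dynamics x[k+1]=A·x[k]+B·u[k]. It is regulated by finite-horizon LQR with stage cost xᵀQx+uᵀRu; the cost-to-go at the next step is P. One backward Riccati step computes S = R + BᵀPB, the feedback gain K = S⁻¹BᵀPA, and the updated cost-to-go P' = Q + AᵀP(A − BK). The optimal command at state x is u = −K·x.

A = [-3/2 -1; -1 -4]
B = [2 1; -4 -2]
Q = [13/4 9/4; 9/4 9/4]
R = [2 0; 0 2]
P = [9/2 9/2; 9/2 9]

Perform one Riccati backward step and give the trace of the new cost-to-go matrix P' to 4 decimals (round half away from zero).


BᵀP = [-9.0000 -27.0000; -4.5000 -13.5000]
S = R + BᵀPB = [2 0; 0 2] + [90.0000 45.0000; 45.0000 22.5000] = [92.0000 45.0000; 45.0000 24.5000]
BᵀPA = [40.5000 117.0000; 20.2500 58.5000]
K = S⁻¹·BᵀPA = [0.3537 1.0218; 0.1769 0.5109]
A−BK = [-2.3843 -3.5546; 0.7686 1.1092]
AᵀP(A−BK) = [14.7183 22.5197; 22.5197 35.0568]
P' = Q + AᵀP(A−BK) = [17.9683 24.7697; 24.7697 37.3068]
tr(P') = 55.2751

55.2751


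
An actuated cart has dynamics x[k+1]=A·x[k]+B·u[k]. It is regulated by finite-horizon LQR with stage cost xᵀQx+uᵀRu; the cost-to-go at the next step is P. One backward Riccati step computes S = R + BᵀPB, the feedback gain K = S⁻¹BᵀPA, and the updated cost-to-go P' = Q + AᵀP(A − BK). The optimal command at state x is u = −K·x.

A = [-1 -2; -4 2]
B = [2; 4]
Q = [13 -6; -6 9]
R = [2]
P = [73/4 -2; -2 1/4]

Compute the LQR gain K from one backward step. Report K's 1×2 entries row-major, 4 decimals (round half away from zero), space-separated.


-0.3511 -1.3404

BᵀP = [28.5000 -3.0000]
S = R + BᵀPB = [2] + [45.0000] = [47.0000]
BᵀPA = [-16.5000 -63.0000]
K = S⁻¹·BᵀPA = [-0.3511 -1.3404]
A−BK = [-0.2979 0.6809; -2.5957 7.3617]
AᵀP(A−BK) = [0.4574 0.3830; 0.3830 5.5532]
P' = Q + AᵀP(A−BK) = [13.4574 -5.6170; -5.6170 14.5532]
tr(P') = 28.0106


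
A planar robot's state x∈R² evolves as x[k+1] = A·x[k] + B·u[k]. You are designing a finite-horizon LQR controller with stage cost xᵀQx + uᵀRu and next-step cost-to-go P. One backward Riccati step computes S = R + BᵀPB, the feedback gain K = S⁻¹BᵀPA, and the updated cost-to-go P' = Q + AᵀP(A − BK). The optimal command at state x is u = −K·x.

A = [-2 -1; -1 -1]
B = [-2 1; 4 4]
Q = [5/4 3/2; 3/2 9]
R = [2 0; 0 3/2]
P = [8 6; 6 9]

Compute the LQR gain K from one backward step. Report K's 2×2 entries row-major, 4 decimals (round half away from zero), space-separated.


BᵀP = [8.0000 24.0000; 32.0000 42.0000]
S = R + BᵀPB = [2 0; 0 3/2] + [80.0000 104.0000; 104.0000 200.0000] = [82.0000 104.0000; 104.0000 201.5000]
BᵀPA = [-40.0000 -32.0000; -106.0000 -74.0000]
K = S⁻¹·BᵀPA = [0.5194 0.2187; -0.7941 -0.4801]
A−BK = [-0.1672 -0.0825; 0.0990 0.0457]
AᵀP(A−BK) = [1.5986 0.8553; 0.8553 0.4694]
P' = Q + AᵀP(A−BK) = [2.8486 2.3553; 2.3553 9.4694]
tr(P') = 12.3180

0.5194 0.2187 -0.7941 -0.4801


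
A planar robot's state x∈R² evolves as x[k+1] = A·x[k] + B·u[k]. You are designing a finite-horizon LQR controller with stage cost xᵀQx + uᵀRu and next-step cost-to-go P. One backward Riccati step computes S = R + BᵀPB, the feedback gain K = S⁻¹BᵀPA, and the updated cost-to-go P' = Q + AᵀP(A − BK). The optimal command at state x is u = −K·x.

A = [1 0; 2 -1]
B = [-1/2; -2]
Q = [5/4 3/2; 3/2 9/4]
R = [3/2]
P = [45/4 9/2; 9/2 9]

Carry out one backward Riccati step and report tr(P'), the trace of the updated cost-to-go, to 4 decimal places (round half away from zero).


BᵀP = [-14.6250 -20.2500]
S = R + BᵀPB = [3/2] + [47.8125] = [49.3125]
BᵀPA = [-55.1250 20.2500]
K = S⁻¹·BᵀPA = [-1.1179 0.4106]
A−BK = [0.4411 0.2053; -0.2357 -0.1787]
AᵀP(A−BK) = [3.6274 0.1369; 0.1369 0.6844]
P' = Q + AᵀP(A−BK) = [4.8774 1.6369; 1.6369 2.9344]
tr(P') = 7.8118

7.8118


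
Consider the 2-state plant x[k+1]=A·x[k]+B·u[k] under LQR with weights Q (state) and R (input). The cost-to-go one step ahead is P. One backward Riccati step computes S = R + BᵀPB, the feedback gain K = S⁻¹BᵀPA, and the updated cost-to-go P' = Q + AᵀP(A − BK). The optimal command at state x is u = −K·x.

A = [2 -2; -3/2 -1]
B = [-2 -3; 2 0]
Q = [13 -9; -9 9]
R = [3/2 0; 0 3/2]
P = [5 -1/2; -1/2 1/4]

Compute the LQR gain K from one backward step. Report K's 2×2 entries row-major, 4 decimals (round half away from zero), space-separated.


BᵀP = [-11.0000 1.5000; -15.0000 1.5000]
S = R + BᵀPB = [3/2 0; 0 3/2] + [25.0000 33.0000; 33.0000 45.0000] = [26.5000 33.0000; 33.0000 46.5000]
BᵀPA = [-24.2500 20.5000; -32.2500 28.5000]
K = S⁻¹·BᵀPA = [-0.4424 0.0890; -0.3796 0.5497]
A−BK = [-0.0236 -0.1728; -0.6152 -1.1780]
AᵀP(A−BK) = [0.5926 -0.2376; -0.2376 0.7579]
P' = Q + AᵀP(A−BK) = [13.5926 -9.2376; -9.2376 9.7579]
tr(P') = 23.3505

-0.4424 0.0890 -0.3796 0.5497


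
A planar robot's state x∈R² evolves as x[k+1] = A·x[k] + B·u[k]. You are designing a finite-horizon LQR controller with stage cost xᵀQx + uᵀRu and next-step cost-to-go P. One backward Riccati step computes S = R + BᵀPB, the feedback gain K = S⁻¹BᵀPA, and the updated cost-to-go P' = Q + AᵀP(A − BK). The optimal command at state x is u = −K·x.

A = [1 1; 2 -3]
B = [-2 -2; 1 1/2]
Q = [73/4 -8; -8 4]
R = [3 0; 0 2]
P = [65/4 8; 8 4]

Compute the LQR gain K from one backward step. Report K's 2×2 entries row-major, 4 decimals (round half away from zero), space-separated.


BᵀP = [-24.5000 -12.0000; -28.5000 -14.0000]
S = R + BᵀPB = [3 0; 0 2] + [37.0000 43.0000; 43.0000 50.0000] = [40.0000 43.0000; 43.0000 52.0000]
BᵀPA = [-48.5000 11.5000; -56.5000 13.5000]
K = S⁻¹·BᵀPA = [-0.4004 0.0758; -0.7554 0.1970]
A−BK = [-1.3117 1.5455; 2.7781 -3.1742]
AᵀP(A−BK) = [2.1483 -0.9470; -0.9470 0.7197]
P' = Q + AᵀP(A−BK) = [20.3983 -8.9470; -8.9470 4.7197]
tr(P') = 25.1180

-0.4004 0.0758 -0.7554 0.1970


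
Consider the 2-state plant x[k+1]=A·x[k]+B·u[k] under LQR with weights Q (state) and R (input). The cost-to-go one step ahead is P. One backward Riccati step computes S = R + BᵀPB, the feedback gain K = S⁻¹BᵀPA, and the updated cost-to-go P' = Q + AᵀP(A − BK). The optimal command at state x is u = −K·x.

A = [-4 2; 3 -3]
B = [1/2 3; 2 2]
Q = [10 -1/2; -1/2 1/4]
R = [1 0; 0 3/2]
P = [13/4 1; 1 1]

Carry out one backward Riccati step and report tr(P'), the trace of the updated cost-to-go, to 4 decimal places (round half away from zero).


BᵀP = [3.6250 2.5000; 11.7500 5.0000]
S = R + BᵀPB = [1 0; 0 3/2] + [6.8125 15.8750; 15.8750 45.2500] = [7.8125 15.8750; 15.8750 46.7500]
BᵀPA = [-7.0000 -0.2500; -32.0000 8.5000]
K = S⁻¹·BᵀPA = [1.5965 -1.2951; -1.2266 0.6216]
A−BK = [-1.1184 0.7828; 2.2603 -1.6530]
AᵀP(A−BK) = [8.9238 -6.1747; -6.1747 4.3928]
P' = Q + AᵀP(A−BK) = [18.9238 -6.6747; -6.6747 4.6428]
tr(P') = 23.5666

23.5666


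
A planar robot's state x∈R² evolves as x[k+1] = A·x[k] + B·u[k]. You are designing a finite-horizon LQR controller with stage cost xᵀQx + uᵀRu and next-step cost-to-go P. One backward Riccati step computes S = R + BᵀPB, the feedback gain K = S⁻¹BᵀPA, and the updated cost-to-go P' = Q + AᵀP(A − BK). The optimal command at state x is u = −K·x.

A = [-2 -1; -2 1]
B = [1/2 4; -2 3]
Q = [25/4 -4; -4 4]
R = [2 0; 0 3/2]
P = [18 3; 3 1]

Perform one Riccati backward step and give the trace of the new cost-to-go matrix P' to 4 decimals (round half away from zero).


BᵀP = [3.0000 -0.5000; 81.0000 15.0000]
S = R + BᵀPB = [2 0; 0 3/2] + [2.5000 10.5000; 10.5000 369.0000] = [4.5000 10.5000; 10.5000 370.5000]
BᵀPA = [-5.0000 -3.5000; -192.0000 -66.0000]
K = S⁻¹·BᵀPA = [0.1050 -0.3878; -0.5212 -0.1671]
A−BK = [0.0323 -0.1375; -0.2264 0.7259]
AᵀP(A−BK) = [0.4557 -0.0313; -0.0313 0.6110]
P' = Q + AᵀP(A−BK) = [6.7057 -4.0313; -4.0313 4.6110]
tr(P') = 11.3167

11.3167


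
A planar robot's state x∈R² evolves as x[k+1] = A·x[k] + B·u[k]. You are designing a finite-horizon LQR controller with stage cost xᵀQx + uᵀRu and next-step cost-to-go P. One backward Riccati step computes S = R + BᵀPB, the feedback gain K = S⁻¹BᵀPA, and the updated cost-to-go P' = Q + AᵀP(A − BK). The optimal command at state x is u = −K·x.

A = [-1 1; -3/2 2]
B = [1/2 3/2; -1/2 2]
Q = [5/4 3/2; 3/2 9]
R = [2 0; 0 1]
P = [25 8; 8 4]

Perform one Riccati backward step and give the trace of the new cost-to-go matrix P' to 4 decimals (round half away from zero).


11.5864

BᵀP = [8.5000 2.0000; 53.5000 20.0000]
S = R + BᵀPB = [2 0; 0 1] + [3.2500 16.7500; 16.7500 120.2500] = [5.2500 16.7500; 16.7500 121.2500]
BᵀPA = [-11.5000 12.5000; -83.5000 93.5000]
K = S⁻¹·BᵀPA = [0.0119 -0.1419; -0.6903 0.7907]
A−BK = [0.0295 -0.1152; -0.1134 0.3476]
AᵀP(A−BK) = [0.4965 -0.6053; -0.6053 0.8399]
P' = Q + AᵀP(A−BK) = [1.7465 0.8947; 0.8947 9.8399]
tr(P') = 11.5864


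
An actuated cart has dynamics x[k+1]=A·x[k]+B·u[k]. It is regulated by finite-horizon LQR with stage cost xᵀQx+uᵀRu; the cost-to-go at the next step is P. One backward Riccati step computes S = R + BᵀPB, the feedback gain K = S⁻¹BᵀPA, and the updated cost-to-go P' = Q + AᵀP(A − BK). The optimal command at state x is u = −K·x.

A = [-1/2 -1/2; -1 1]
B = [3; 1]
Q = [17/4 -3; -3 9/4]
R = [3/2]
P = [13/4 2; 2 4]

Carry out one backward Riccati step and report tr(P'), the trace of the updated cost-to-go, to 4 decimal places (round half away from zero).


10.3703

BᵀP = [11.7500 10.0000]
S = R + BᵀPB = [3/2] + [45.2500] = [46.7500]
BᵀPA = [-15.8750 4.1250]
K = S⁻¹·BᵀPA = [-0.3396 0.0882]
A−BK = [0.5187 -0.7647; -0.6604 0.9118]
AᵀP(A−BK) = [1.4218 -1.7868; -1.7868 2.4485]
P' = Q + AᵀP(A−BK) = [5.6718 -4.7868; -4.7868 4.6985]
tr(P') = 10.3703


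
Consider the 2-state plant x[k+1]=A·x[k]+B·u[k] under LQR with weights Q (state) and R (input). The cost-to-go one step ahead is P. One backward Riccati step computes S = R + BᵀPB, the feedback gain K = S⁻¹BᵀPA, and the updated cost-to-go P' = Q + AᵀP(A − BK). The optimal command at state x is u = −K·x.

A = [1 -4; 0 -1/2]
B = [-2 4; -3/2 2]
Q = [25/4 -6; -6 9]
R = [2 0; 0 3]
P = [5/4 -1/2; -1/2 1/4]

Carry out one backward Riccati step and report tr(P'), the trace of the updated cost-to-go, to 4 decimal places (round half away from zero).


BᵀP = [-1.7500 0.6250; 4.0000 -1.5000]
S = R + BᵀPB = [2 0; 0 3] + [2.5625 -5.7500; -5.7500 13.0000] = [4.5625 -5.7500; -5.7500 16.0000]
BᵀPA = [-1.7500 6.6875; 4.0000 -15.2500]
K = S⁻¹·BᵀPA = [-0.1252 0.4836; 0.2050 -0.7793]
A−BK = [-0.0704 0.0845; -0.5978 1.7840]
AᵀP(A−BK) = [0.2109 -0.7864; -0.7864 2.9437]
P' = Q + AᵀP(A−BK) = [6.4609 -6.7864; -6.7864 11.9437]
tr(P') = 18.4045

18.4045


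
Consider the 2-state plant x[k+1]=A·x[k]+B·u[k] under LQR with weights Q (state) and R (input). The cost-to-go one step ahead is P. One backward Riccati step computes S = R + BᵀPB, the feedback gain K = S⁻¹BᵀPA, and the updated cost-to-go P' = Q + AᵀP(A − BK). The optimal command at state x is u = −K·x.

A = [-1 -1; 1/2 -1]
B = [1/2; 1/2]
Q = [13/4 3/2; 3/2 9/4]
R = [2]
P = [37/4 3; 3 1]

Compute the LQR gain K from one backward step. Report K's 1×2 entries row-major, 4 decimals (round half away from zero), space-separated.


-0.8454 -1.3402

BᵀP = [6.1250 2.0000]
S = R + BᵀPB = [2] + [4.0625] = [6.0625]
BᵀPA = [-5.1250 -8.1250]
K = S⁻¹·BᵀPA = [-0.8454 -1.3402]
A−BK = [-0.5773 -0.3299; 0.9227 -0.3299]
AᵀP(A−BK) = [2.1675 3.3814; 3.3814 5.3608]
P' = Q + AᵀP(A−BK) = [5.4175 4.8814; 4.8814 7.6108]
tr(P') = 13.0284


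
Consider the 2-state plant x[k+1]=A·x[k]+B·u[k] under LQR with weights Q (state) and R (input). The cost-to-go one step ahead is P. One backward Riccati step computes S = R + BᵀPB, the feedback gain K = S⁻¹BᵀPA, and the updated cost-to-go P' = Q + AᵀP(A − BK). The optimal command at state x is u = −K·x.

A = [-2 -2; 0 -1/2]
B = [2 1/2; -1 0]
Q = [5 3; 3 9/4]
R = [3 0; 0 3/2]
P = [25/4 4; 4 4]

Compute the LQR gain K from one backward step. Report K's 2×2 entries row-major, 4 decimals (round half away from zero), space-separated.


BᵀP = [8.5000 4.0000; 3.1250 2.0000]
S = R + BᵀPB = [3 0; 0 3/2] + [13.0000 4.2500; 4.2500 1.5625] = [16.0000 4.2500; 4.2500 3.0625]
BᵀPA = [-17.0000 -19.0000; -6.2500 -7.2500]
K = S⁻¹·BᵀPA = [-0.8242 -0.8848; -0.8970 -1.1394]
A−BK = [0.0970 0.3394; -0.8242 -1.3848]
AᵀP(A−BK) = [5.3818 6.8364; 6.8364 8.9273]
P' = Q + AᵀP(A−BK) = [10.3818 9.8364; 9.8364 11.1773]
tr(P') = 21.5591

-0.8242 -0.8848 -0.8970 -1.1394


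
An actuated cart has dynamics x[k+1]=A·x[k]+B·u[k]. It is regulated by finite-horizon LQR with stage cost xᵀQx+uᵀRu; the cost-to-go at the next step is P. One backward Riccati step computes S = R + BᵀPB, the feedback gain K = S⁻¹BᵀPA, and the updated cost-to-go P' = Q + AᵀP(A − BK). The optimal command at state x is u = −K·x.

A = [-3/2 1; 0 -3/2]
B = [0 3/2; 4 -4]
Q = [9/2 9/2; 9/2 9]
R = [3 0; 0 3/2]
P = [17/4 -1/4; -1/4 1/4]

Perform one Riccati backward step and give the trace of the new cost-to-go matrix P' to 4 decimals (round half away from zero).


BᵀP = [-1.0000 1.0000; 7.3750 -1.3750]
S = R + BᵀPB = [3 0; 0 3/2] + [4.0000 -5.5000; -5.5000 16.5625] = [7.0000 -5.5000; -5.5000 18.0625]
BᵀPA = [1.5000 -2.5000; -11.0625 9.4375]
K = S⁻¹·BᵀPA = [-0.3509 0.0702; -0.7193 0.5439]
A−BK = [-0.4211 0.1842; -1.4737 0.3947]
AᵀP(A−BK) = [2.1316 -1.0263; -1.0263 0.6053]
P' = Q + AᵀP(A−BK) = [6.6316 3.4737; 3.4737 9.6053]
tr(P') = 16.2368

16.2368


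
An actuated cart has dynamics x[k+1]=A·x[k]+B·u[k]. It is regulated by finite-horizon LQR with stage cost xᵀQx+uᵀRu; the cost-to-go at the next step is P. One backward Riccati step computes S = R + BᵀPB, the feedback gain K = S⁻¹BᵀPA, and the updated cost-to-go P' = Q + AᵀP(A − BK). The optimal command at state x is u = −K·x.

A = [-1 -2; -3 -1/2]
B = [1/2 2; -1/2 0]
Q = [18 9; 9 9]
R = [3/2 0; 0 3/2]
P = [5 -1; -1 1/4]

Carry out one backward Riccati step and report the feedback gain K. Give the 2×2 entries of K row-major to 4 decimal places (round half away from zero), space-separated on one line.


BᵀP = [3.0000 -0.6250; 10.0000 -2.0000]
S = R + BᵀPB = [3/2 0; 0 3/2] + [1.8125 6.0000; 6.0000 20.0000] = [3.3125 6.0000; 6.0000 21.5000]
BᵀPA = [-1.1250 -5.6875; -4.0000 -19.0000]
K = S⁻¹·BᵀPA = [-0.0053 -0.2351; -0.1846 -0.8181]
A−BK = [-0.6282 -0.2462; -3.0027 -0.6176]
AᵀP(A−BK) = [0.5058 0.3381; 0.3381 1.1812]
P' = Q + AᵀP(A−BK) = [18.5058 9.3381; 9.3381 10.1812]
tr(P') = 28.6870

-0.0053 -0.2351 -0.1846 -0.8181


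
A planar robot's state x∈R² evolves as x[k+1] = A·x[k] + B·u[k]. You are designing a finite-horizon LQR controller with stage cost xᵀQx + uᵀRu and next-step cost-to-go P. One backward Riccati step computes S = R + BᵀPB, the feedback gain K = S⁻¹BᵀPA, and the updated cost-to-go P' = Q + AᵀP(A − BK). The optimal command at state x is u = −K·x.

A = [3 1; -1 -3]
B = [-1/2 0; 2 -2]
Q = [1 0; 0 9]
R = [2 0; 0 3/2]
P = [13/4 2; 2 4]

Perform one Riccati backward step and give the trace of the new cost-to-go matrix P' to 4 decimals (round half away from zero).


30.2037

BᵀP = [2.3750 7.0000; -4.0000 -8.0000]
S = R + BᵀPB = [2 0; 0 3/2] + [12.8125 -14.0000; -14.0000 16.0000] = [14.8125 -14.0000; -14.0000 17.5000]
BᵀPA = [0.1250 -18.6250; -4.0000 20.0000]
K = S⁻¹·BᵀPA = [-0.8512 -0.7266; -0.9095 0.5615]
A−BK = [2.5744 0.6367; -1.1167 -0.4236]
AᵀP(A−BK) = [17.7182 4.0870; 4.0870 2.4854]
P' = Q + AᵀP(A−BK) = [18.7182 4.0870; 4.0870 11.4854]
tr(P') = 30.2037


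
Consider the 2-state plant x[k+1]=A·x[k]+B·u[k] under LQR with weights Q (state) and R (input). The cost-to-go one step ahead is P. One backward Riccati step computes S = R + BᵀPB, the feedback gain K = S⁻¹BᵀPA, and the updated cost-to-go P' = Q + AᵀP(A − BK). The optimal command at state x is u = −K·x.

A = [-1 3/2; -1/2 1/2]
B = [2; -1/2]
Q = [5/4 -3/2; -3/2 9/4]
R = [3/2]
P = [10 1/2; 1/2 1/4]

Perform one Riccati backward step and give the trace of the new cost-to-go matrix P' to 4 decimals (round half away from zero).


5.0474

BᵀP = [19.7500 0.8750]
S = R + BᵀPB = [3/2] + [39.0625] = [40.5625]
BᵀPA = [-20.1875 30.0625]
K = S⁻¹·BᵀPA = [-0.4977 0.7411]
A−BK = [-0.0046 0.0177; -0.7488 0.8706]
AᵀP(A−BK) = [0.5154 -0.7257; -0.7257 1.0320]
P' = Q + AᵀP(A−BK) = [1.7654 -2.2257; -2.2257 3.2820]
tr(P') = 5.0474


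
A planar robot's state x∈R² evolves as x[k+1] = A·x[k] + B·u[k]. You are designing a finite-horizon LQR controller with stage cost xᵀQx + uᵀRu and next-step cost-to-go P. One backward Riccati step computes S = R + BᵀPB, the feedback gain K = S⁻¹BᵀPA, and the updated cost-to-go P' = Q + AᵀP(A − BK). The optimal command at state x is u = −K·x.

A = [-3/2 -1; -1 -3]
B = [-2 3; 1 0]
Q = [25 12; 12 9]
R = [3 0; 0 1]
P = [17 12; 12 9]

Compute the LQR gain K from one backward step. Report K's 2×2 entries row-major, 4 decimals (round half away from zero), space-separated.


-0.0577 -0.3077 -0.7552 -1.1643

BᵀP = [-22.0000 -15.0000; 51.0000 36.0000]
S = R + BᵀPB = [3 0; 0 1] + [29.0000 -66.0000; -66.0000 153.0000] = [32.0000 -66.0000; -66.0000 154.0000]
BᵀPA = [48.0000 67.0000; -112.5000 -159.0000]
K = S⁻¹·BᵀPA = [-0.0577 -0.3077; -0.7552 -1.1643]
A−BK = [0.6503 1.8776; -0.9423 -2.6923]
AᵀP(A−BK) = [1.0542 2.2815; 2.2815 5.4860]
P' = Q + AᵀP(A−BK) = [26.0542 14.2815; 14.2815 14.4860]
tr(P') = 40.5402


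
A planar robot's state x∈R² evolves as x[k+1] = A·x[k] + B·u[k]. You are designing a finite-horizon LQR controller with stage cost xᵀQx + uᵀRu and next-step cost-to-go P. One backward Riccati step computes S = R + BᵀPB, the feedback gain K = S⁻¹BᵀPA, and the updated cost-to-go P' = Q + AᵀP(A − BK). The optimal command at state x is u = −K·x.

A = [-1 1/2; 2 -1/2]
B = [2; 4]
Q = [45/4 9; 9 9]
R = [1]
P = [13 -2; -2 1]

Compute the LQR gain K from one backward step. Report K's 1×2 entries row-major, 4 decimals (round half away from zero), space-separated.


BᵀP = [18.0000 0.0000]
S = R + BᵀPB = [1] + [36.0000] = [37.0000]
BᵀPA = [-18.0000 9.0000]
K = S⁻¹·BᵀPA = [-0.4865 0.2432]
A−BK = [-0.0270 0.0135; 3.9459 -1.4730]
AᵀP(A−BK) = [16.2432 -6.1216; -6.1216 2.3108]
P' = Q + AᵀP(A−BK) = [27.4932 2.8784; 2.8784 11.3108]
tr(P') = 38.8041

-0.4865 0.2432


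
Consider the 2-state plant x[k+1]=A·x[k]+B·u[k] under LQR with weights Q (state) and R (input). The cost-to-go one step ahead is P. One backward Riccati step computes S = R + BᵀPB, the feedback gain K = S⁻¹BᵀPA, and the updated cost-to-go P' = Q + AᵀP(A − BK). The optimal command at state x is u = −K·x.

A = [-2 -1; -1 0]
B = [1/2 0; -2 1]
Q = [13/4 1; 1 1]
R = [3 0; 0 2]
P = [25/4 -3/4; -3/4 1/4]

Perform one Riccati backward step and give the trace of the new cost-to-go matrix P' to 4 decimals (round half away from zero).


19.7541

BᵀP = [4.6250 -0.8750; -0.7500 0.2500]
S = R + BᵀPB = [3 0; 0 2] + [4.0625 -0.8750; -0.8750 0.2500] = [7.0625 -0.8750; -0.8750 2.2500]
BᵀPA = [-8.3750 -4.6250; 1.2500 0.7500]
K = S⁻¹·BᵀPA = [-1.1736 -0.6446; 0.0992 0.0826]
A−BK = [-1.4132 -0.6777; -3.4463 -1.3719]
AᵀP(A−BK) = [12.2975 6.2479; 6.2479 3.2066]
P' = Q + AᵀP(A−BK) = [15.5475 7.2479; 7.2479 4.2066]
tr(P') = 19.7541


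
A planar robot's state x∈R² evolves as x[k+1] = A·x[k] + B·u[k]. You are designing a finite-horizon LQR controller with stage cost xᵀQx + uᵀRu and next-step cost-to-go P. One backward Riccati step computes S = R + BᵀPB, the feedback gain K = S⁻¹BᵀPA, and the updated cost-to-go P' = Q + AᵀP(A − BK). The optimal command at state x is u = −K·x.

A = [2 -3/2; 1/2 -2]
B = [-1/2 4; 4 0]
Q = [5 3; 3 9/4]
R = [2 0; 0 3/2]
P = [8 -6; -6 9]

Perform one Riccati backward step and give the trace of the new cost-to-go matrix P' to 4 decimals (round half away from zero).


8.4153

BᵀP = [-28.0000 39.0000; 32.0000 -24.0000]
S = R + BᵀPB = [2 0; 0 3/2] + [170.0000 -112.0000; -112.0000 128.0000] = [172.0000 -112.0000; -112.0000 129.5000]
BᵀPA = [-36.5000 -36.0000; 52.0000 0.0000]
K = S⁻¹·BᵀPA = [0.1128 -0.4791; 0.4991 -0.4144]
A−BK = [0.0601 -0.0820; 0.0489 -0.0835]
AᵀP(A−BK) = [0.4142 -0.4403; -0.4403 0.7511]
P' = Q + AᵀP(A−BK) = [5.4142 2.5597; 2.5597 3.0011]
tr(P') = 8.4153


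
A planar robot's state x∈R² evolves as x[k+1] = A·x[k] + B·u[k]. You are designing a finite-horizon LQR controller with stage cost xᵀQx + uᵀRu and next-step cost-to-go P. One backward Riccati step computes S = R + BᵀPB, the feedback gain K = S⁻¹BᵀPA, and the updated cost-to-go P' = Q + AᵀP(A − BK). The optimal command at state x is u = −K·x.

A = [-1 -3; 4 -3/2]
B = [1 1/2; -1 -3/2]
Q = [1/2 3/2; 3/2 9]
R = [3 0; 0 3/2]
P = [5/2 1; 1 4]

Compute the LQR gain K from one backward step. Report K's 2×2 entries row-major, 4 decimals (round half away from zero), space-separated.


-0.3529 -1.0588 -2.0672 1.5126

BᵀP = [1.5000 -3.0000; -0.2500 -5.5000]
S = R + BᵀPB = [3 0; 0 3/2] + [4.5000 5.2500; 5.2500 8.1250] = [7.5000 5.2500; 5.2500 9.6250]
BᵀPA = [-13.5000 0.0000; -21.7500 9.0000]
K = S⁻¹·BᵀPA = [-0.3529 -1.0588; -2.0672 1.5126]
A−BK = [0.3866 -2.6975; 0.5462 -0.2899]
AᵀP(A−BK) = [8.7731 -8.3950; -8.3950 26.8866]
P' = Q + AᵀP(A−BK) = [9.2731 -6.8950; -6.8950 35.8866]
tr(P') = 45.1597


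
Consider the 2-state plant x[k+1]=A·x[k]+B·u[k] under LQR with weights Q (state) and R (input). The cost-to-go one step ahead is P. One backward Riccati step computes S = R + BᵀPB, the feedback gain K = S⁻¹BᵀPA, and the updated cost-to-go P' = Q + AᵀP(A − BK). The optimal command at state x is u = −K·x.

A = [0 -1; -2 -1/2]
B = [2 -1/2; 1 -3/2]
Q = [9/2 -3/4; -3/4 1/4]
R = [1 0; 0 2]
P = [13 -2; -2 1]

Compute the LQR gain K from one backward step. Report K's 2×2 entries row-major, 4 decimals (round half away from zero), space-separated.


0.2289 -0.4851 0.6036 0.0249

BᵀP = [24.0000 -3.0000; -3.5000 -0.5000]
S = R + BᵀPB = [1 0; 0 2] + [45.0000 -7.5000; -7.5000 2.5000] = [46.0000 -7.5000; -7.5000 4.5000]
BᵀPA = [6.0000 -22.5000; 1.0000 3.7500]
K = S⁻¹·BᵀPA = [0.2289 -0.4851; 0.6036 0.0249]
A−BK = [-0.1559 -0.0174; -1.3234 0.0224]
AᵀP(A−BK) = [2.0232 -0.1144; -0.1144 0.2425]
P' = Q + AᵀP(A−BK) = [6.5232 -0.8644; -0.8644 0.4925]
tr(P') = 7.0158


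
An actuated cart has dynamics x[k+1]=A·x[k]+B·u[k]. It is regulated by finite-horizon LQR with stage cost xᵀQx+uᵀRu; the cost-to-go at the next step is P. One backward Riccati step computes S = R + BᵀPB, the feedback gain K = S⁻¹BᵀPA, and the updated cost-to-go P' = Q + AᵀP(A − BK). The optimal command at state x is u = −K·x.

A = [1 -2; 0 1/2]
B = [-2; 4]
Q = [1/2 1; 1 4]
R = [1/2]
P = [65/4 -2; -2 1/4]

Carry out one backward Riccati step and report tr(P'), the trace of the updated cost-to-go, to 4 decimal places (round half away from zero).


BᵀP = [-40.5000 5.0000]
S = R + BᵀPB = [1/2] + [101.0000] = [101.5000]
BᵀPA = [-40.5000 83.5000]
K = S⁻¹·BᵀPA = [-0.3990 0.8227]
A−BK = [0.2020 -0.3547; 1.5961 -2.7906]
AᵀP(A−BK) = [0.0899 -0.1823; -0.1823 0.3704]
P' = Q + AᵀP(A−BK) = [0.5899 0.8177; 0.8177 4.3704]
tr(P') = 4.9603

4.9603


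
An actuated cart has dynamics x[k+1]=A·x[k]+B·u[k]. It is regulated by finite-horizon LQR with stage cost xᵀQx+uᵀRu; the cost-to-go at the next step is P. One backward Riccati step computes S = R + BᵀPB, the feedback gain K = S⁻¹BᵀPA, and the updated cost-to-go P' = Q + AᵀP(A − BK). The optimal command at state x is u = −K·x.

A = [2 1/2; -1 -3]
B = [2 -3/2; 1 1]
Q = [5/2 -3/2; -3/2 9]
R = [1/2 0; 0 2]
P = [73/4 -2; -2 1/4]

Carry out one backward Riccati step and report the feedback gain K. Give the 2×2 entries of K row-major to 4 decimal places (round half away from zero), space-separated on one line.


0.9040 0.3032 -0.2399 -0.1544

BᵀP = [34.5000 -3.7500; -29.3750 3.2500]
S = R + BᵀPB = [1/2 0; 0 2] + [65.2500 -55.5000; -55.5000 47.3125] = [65.7500 -55.5000; -55.5000 49.3125]
BᵀPA = [72.7500 28.5000; -62.0000 -24.4375]
K = S⁻¹·BᵀPA = [0.9040 0.3032; -0.2399 -0.1544]
A−BK = [-0.1678 -0.3379; -1.6641 -3.1488]
AᵀP(A−BK) = [0.6129 0.3745; 0.3745 0.4002]
P' = Q + AᵀP(A−BK) = [3.1129 -1.1255; -1.1255 9.4002]
tr(P') = 12.5131


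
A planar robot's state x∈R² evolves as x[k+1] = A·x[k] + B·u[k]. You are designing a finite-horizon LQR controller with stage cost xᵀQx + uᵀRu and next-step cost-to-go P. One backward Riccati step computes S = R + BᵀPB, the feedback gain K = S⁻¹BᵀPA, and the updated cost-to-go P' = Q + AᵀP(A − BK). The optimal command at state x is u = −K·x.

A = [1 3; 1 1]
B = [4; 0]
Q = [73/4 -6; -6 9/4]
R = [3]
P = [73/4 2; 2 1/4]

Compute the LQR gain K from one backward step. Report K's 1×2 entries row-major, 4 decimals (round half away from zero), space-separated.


BᵀP = [73.0000 8.0000]
S = R + BᵀPB = [3] + [292.0000] = [295.0000]
BᵀPA = [81.0000 227.0000]
K = S⁻¹·BᵀPA = [0.2746 0.7695]
A−BK = [-0.0983 -0.0780; 1.0000 1.0000]
AᵀP(A−BK) = [0.2593 0.6712; 0.6712 1.8254]
P' = Q + AᵀP(A−BK) = [18.5093 -5.3288; -5.3288 4.0754]
tr(P') = 22.5847

0.2746 0.7695


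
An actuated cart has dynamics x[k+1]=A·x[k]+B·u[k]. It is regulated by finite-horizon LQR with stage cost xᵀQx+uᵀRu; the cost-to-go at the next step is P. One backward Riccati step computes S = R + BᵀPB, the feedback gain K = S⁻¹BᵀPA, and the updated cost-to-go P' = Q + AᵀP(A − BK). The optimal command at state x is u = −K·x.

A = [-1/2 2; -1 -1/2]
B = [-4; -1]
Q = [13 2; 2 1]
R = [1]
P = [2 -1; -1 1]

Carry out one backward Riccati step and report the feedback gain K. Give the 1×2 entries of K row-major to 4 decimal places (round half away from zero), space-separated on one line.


0.0192 -0.5962

BᵀP = [-7.0000 3.0000]
S = R + BᵀPB = [1] + [25.0000] = [26.0000]
BᵀPA = [0.5000 -15.5000]
K = S⁻¹·BᵀPA = [0.0192 -0.5962]
A−BK = [-0.4231 -0.3846; -0.9808 -1.0962]
AᵀP(A−BK) = [0.4904 0.5481; 0.5481 1.0096]
P' = Q + AᵀP(A−BK) = [13.4904 2.5481; 2.5481 2.0096]
tr(P') = 15.5000


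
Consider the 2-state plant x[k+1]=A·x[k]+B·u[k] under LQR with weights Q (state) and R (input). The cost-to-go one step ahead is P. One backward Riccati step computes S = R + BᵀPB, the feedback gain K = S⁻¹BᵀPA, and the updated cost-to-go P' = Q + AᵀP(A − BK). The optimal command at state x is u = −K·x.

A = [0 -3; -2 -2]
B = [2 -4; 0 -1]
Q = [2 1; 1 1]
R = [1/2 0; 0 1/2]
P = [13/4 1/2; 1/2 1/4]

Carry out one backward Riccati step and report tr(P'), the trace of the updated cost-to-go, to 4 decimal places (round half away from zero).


BᵀP = [6.5000 1.0000; -13.5000 -2.2500]
S = R + BᵀPB = [1/2 0; 0 1/2] + [13.0000 -27.0000; -27.0000 56.2500] = [13.5000 -27.0000; -27.0000 56.7500]
BᵀPA = [-2.0000 -21.5000; 4.5000 45.0000]
K = S⁻¹·BᵀPA = [0.2155 -0.1380; 0.1818 0.7273]
A−BK = [0.2963 0.1852; -1.8182 -1.2727]
AᵀP(A−BK) = [0.6128 0.4512; 0.4512 0.5547]
P' = Q + AᵀP(A−BK) = [2.6128 1.4512; 1.4512 1.5547]
tr(P') = 4.1675

4.1675


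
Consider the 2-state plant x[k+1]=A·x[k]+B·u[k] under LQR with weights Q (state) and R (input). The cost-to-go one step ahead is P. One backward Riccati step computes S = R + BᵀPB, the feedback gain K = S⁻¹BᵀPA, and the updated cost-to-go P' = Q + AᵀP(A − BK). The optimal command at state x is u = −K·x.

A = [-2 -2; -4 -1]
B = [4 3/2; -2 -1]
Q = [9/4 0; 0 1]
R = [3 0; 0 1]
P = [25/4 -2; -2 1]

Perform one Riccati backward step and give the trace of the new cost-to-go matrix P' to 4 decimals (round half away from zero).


BᵀP = [29.0000 -10.0000; 11.3750 -4.0000]
S = R + BᵀPB = [3 0; 0 1] + [136.0000 53.5000; 53.5000 21.0625] = [139.0000 53.5000; 53.5000 22.0625]
BᵀPA = [-18.0000 -48.0000; -6.7500 -18.7500]
K = S⁻¹·BᵀPA = [-0.1761 -0.2733; 0.1211 -0.1871]
A−BK = [-1.4772 -0.6261; -4.2311 -1.7337]
AᵀP(A−BK) = [6.6475 2.8175; 2.8175 1.3730]
P' = Q + AᵀP(A−BK) = [8.8975 2.8175; 2.8175 2.3730]
tr(P') = 11.2705

11.2705


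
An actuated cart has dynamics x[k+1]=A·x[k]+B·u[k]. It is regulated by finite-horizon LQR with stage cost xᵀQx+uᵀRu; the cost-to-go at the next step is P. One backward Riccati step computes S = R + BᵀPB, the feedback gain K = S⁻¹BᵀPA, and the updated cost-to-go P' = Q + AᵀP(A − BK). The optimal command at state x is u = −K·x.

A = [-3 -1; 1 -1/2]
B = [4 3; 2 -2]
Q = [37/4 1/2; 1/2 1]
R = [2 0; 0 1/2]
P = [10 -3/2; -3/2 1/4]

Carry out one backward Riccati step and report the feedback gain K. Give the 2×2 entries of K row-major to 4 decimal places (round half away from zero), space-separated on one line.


BᵀP = [37.0000 -5.5000; 33.0000 -5.0000]
S = R + BᵀPB = [2 0; 0 1/2] + [137.0000 122.0000; 122.0000 109.0000] = [139.0000 122.0000; 122.0000 109.5000]
BᵀPA = [-116.5000 -34.2500; -104.0000 -30.5000]
K = S⁻¹·BᵀPA = [-0.2043 -0.0873; -0.7221 -0.1813]
A−BK = [-0.0163 -0.1070; -0.0357 -0.6880]
AᵀP(A−BK) = [0.3455 0.1022; 0.1022 0.0436]
P' = Q + AᵀP(A−BK) = [9.5955 0.6022; 0.6022 1.0436]
tr(P') = 10.6391

-0.2043 -0.0873 -0.7221 -0.1813


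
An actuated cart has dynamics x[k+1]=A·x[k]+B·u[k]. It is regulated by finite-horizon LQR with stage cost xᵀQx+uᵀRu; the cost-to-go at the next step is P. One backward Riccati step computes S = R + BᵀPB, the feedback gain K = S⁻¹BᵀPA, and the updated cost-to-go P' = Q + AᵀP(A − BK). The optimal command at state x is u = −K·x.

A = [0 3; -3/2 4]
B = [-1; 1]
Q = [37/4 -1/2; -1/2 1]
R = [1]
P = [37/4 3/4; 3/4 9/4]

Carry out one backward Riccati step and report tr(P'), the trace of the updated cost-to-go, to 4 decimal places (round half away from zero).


117.5341

BᵀP = [-8.5000 1.5000]
S = R + BᵀPB = [1] + [10.0000] = [11.0000]
BᵀPA = [-2.2500 -19.5000]
K = S⁻¹·BᵀPA = [-0.2045 -1.7727]
A−BK = [-0.2045 1.2273; -1.2955 5.7727]
AᵀP(A−BK) = [4.6023 -20.8636; -20.8636 102.6818]
P' = Q + AᵀP(A−BK) = [13.8523 -21.3636; -21.3636 103.6818]
tr(P') = 117.5341


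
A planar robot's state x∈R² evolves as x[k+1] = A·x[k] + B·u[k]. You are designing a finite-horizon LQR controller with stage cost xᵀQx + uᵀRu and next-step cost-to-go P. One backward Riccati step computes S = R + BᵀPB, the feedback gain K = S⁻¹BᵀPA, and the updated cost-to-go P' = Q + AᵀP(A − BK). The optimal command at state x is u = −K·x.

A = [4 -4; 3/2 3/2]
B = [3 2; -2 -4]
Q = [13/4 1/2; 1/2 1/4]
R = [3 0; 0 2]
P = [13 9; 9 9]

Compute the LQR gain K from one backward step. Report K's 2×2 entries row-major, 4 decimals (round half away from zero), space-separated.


BᵀP = [21.0000 9.0000; -10.0000 -18.0000]
S = R + BᵀPB = [3 0; 0 2] + [45.0000 6.0000; 6.0000 52.0000] = [48.0000 6.0000; 6.0000 54.0000]
BᵀPA = [97.5000 -70.5000; -67.0000 13.0000]
K = S⁻¹·BᵀPA = [2.2171 -1.5200; -1.4871 0.4096]
A−BK = [0.3228 -0.2594; -0.0141 0.0986]
AᵀP(A−BK) = [20.4442 -12.1097; -12.1097 7.7682]
P' = Q + AᵀP(A−BK) = [23.6942 -11.6097; -11.6097 8.0182]
tr(P') = 31.7124

2.2171 -1.5200 -1.4871 0.4096


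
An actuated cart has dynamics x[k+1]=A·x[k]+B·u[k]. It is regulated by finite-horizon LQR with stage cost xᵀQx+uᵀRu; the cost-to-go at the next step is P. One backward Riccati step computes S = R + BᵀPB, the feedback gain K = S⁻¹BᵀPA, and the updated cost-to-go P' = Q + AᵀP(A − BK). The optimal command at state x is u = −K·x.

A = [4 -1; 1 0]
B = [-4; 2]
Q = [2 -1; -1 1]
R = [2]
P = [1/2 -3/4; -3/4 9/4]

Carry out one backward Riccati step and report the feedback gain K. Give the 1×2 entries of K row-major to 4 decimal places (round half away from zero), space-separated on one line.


BᵀP = [-3.5000 7.5000]
S = R + BᵀPB = [2] + [29.0000] = [31.0000]
BᵀPA = [-6.5000 3.5000]
K = S⁻¹·BᵀPA = [-0.2097 0.1129]
A−BK = [3.1613 -0.5484; 1.4194 -0.2258]
AᵀP(A−BK) = [2.8871 -0.5161; -0.5161 0.1048]
P' = Q + AᵀP(A−BK) = [4.8871 -1.5161; -1.5161 1.1048]
tr(P') = 5.9919

-0.2097 0.1129


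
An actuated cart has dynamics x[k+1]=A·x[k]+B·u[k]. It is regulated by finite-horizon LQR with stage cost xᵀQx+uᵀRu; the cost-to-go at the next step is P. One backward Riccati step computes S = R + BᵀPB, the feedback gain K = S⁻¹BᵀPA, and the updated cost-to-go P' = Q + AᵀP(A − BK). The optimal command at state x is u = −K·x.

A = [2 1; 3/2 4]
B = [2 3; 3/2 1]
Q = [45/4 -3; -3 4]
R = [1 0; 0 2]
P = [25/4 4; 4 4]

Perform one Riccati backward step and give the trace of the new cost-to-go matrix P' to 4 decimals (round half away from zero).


23.8622

BᵀP = [18.5000 14.0000; 22.7500 16.0000]
S = R + BᵀPB = [1 0; 0 2] + [58.0000 69.5000; 69.5000 84.2500] = [59.0000 69.5000; 69.5000 86.2500]
BᵀPA = [58.0000 74.5000; 69.5000 86.7500]
K = S⁻¹·BᵀPA = [0.6663 1.5338; 0.2689 -0.2302]
A−BK = [-0.1393 -1.3772; 0.2316 1.9294]
AᵀP(A−BK) = [0.6663 1.5338; 1.5338 7.9458]
P' = Q + AᵀP(A−BK) = [11.9163 -1.4662; -1.4662 11.9458]
tr(P') = 23.8622


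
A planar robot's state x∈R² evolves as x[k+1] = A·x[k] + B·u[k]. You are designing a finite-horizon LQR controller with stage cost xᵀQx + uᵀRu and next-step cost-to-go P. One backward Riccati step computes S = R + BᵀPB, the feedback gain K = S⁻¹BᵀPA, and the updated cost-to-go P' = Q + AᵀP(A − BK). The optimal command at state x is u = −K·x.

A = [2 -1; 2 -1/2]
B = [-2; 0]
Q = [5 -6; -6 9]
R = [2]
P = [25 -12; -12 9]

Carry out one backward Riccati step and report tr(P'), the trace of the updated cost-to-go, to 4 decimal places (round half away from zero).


BᵀP = [-50.0000 24.0000]
S = R + BᵀPB = [2] + [100.0000] = [102.0000]
BᵀPA = [-52.0000 38.0000]
K = S⁻¹·BᵀPA = [-0.5098 0.3725]
A−BK = [0.9804 -0.2549; 2.0000 -0.5000]
AᵀP(A−BK) = [13.4902 -3.6275; -3.6275 1.0931]
P' = Q + AᵀP(A−BK) = [18.4902 -9.6275; -9.6275 10.0931]
tr(P') = 28.5833

28.5833


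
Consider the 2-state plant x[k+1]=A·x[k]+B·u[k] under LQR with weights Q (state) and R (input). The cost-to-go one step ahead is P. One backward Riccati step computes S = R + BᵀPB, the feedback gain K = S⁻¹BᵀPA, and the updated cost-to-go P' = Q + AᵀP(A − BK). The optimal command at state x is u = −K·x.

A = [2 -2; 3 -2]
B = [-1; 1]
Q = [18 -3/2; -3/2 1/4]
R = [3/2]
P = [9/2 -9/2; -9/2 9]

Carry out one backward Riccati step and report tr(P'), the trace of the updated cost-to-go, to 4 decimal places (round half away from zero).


BᵀP = [-9.0000 13.5000]
S = R + BᵀPB = [3/2] + [22.5000] = [24.0000]
BᵀPA = [22.5000 -9.0000]
K = S⁻¹·BᵀPA = [0.9375 -0.3750]
A−BK = [2.9375 -2.3750; 2.0625 -1.6250]
AᵀP(A−BK) = [23.9063 -18.5625; -18.5625 14.6250]
P' = Q + AᵀP(A−BK) = [41.9063 -20.0625; -20.0625 14.8750]
tr(P') = 56.7813

56.7813


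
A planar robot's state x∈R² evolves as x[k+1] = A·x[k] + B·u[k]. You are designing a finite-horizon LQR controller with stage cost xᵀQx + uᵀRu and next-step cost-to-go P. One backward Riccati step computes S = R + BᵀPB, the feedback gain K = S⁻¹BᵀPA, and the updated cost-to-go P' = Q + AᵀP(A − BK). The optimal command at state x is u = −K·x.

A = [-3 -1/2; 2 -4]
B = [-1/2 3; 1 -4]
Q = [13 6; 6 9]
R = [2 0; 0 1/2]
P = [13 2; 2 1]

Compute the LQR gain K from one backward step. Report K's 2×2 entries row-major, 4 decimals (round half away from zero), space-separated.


BᵀP = [-4.5000 0.0000; 31.0000 2.0000]
S = R + BᵀPB = [2 0; 0 1/2] + [2.2500 -13.5000; -13.5000 85.0000] = [4.2500 -13.5000; -13.5000 85.5000]
BᵀPA = [13.5000 2.2500; -89.0000 -23.5000]
K = S⁻¹·BᵀPA = [-0.2609 -0.6894; -1.0821 -0.3837]
A−BK = [0.1159 0.3064; -2.0676 -4.8454]
AᵀP(A−BK) = [4.2126 8.6570; 8.6570 19.7840]
P' = Q + AᵀP(A−BK) = [17.2126 14.6570; 14.6570 28.7840]
tr(P') = 45.9965

-0.2609 -0.6894 -1.0821 -0.3837
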